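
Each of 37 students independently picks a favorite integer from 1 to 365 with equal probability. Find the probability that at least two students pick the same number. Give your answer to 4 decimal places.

0.8487

It's easier to compute the probability that all 37 are distinct.
P(all distinct) = 365/365 · 364/365 · ··· · 329/365 ≈ 0.1513.
So the probability of at least one match is 1 − 0.1513 = 0.8487.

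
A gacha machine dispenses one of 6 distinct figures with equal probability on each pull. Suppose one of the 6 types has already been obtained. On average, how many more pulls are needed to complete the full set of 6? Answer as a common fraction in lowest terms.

Starting from 1 distinct type, each trial gives a new one with probability (6−i)/6 when i types are held, so the wait for the next new type is 6/(6−i).
E = 6/5 + 6/4 + 6/3 + 6/2 + 6/1 = 137/10.

137/10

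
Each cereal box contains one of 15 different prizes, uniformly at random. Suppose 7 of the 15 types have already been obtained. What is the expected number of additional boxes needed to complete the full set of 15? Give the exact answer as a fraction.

2283/56

Starting from 7 distinct types, each trial gives a new one with probability (15−i)/15 when i types are held, so the wait for the next new type is 15/(15−i).
E = 15/8 + 15/7 + 15/6 + 15/5 + 15/4 + 15/3 + 15/2 + 15/1 = 2283/56.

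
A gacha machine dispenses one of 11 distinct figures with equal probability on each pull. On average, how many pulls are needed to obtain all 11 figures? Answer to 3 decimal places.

33.219

After i distinct types are collected, each trial gives a new one with probability (11−i)/11, so the expected wait for the next new type is 11/(11−i).
E = 11/11 + 11/10 + 11/9 + 11/8 + 11/7 + 11/6 + 11/5 + 11/4 + 11/3 + 11/2 + 11/1 = 83711/2520 ≈ 33.219.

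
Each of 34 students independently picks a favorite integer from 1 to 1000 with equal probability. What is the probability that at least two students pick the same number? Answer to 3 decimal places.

It's easier to compute the probability that all 34 are distinct.
P(all distinct) = 1000/1000 · 999/1000 · ··· · 967/1000 ≈ 0.567.
So the probability of at least one match is 1 − 0.567 = 0.433.

0.433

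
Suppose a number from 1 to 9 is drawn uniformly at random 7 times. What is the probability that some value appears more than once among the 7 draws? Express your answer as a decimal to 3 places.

P(all 7 different) = 9/9 · 8/9 · ··· · 3/9 ≈ 0.038.
P(at least two equal) = 1 − 0.038 = 0.962.

0.962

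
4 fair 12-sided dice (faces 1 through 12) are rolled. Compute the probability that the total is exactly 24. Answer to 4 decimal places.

0.0536

There are 12^4 = 20736 equally likely outcomes.
The number of ordered 4-tuples from {1,…,12} summing to 24 is 1111.
P(sum = 24) = 1111/20736 ≈ 0.0536.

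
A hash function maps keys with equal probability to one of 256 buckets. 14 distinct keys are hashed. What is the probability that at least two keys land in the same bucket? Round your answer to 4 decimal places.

It's easier to compute the probability that all 14 are distinct.
P(all distinct) = 256/256 · 255/256 · ··· · 243/256 ≈ 0.6964.
So the probability of at least one match is 1 − 0.6964 = 0.3036.

0.3036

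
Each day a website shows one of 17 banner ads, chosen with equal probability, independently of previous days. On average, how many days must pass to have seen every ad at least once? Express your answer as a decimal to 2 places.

58.47

After i distinct types are collected, each trial gives a new one with probability (17−i)/17, so the expected wait for the next new type is 17/(17−i).
E = 17/17 + 17/16 + 17/15 + 17/14 + 17/13 + 17/12 + 17/11 + 17/10 + 17/9 + 17/8 + 17/7 + 17/6 + 17/5 + 17/4 + 17/3 + 17/2 + 17/1 = 42142223/720720 ≈ 58.47.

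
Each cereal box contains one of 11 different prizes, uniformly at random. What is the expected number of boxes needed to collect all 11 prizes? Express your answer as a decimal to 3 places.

33.219

After i distinct types are collected, each trial gives a new one with probability (11−i)/11, so the expected wait for the next new type is 11/(11−i).
E = 11/11 + 11/10 + 11/9 + 11/8 + 11/7 + 11/6 + 11/5 + 11/4 + 11/3 + 11/2 + 11/1 = 83711/2520 ≈ 33.219.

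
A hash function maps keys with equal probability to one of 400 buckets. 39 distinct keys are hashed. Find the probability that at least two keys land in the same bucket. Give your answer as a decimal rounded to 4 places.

It's easier to compute the probability that all 39 are distinct.
P(all distinct) = 400/400 · 399/400 · ··· · 362/400 ≈ 0.1473.
So the probability of at least one match is 1 − 0.1473 = 0.8527.

0.8527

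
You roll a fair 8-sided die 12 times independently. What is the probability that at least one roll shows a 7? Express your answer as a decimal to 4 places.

P(no roll shows a 7) = (7/8)^12 ≈ 0.2014.
P(at least one) = 1 − 0.2014 = 0.7986.

0.7986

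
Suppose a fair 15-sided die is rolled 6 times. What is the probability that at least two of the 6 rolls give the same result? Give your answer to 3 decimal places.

P(all 6 different) = 15/15 · 14/15 · ··· · 10/15 ≈ 0.316.
P(at least two equal) = 1 − 0.316 = 0.684.

0.684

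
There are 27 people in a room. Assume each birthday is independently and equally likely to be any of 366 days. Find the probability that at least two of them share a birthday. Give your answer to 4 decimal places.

0.6258

It's easier to compute the probability that all 27 are distinct.
P(all distinct) = 366/366 · 365/366 · ··· · 340/366 ≈ 0.3742.
So the probability of at least one match is 1 − 0.3742 = 0.6258.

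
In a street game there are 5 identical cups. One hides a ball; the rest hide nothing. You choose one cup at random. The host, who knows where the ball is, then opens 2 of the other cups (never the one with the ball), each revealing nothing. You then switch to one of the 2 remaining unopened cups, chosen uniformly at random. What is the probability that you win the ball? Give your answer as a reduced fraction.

Your original cup holds the ball with probability 1/5, so the other 4 collectively hold it with probability 4/5.
The host can always find 2 empty cups to open, so the reveals don't change that 4/5; it is now spread over the 2 remaining unopened cups.
P(win by switching) = (4/5) · (1/2) = 2/5.

2/5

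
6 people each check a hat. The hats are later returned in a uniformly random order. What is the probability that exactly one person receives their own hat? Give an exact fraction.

Choose which one is fixed: C(6,1) = 6 ways.
The remaining 5 must have no fixed point: D(5) = 44.
P = 6·44/720 = 11/30.

11/30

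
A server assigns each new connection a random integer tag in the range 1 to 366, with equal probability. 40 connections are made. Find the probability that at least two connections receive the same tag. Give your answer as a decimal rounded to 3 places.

0.891

It's easier to compute the probability that all 40 are distinct.
P(all distinct) = 366/366 · 365/366 · ··· · 327/366 ≈ 0.109.
So the probability of at least one match is 1 − 0.109 = 0.891.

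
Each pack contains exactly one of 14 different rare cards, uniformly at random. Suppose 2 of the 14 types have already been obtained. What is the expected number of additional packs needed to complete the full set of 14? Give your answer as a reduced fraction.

86021/1980

Starting from 2 distinct types, each trial gives a new one with probability (14−i)/14 when i types are held, so the wait for the next new type is 14/(14−i).
E = 14/12 + 14/11 + 14/10 + 14/9 + 14/8 + 14/7 + 14/6 + 14/5 + 14/4 + 14/3 + 14/2 + 14/1 = 86021/1980.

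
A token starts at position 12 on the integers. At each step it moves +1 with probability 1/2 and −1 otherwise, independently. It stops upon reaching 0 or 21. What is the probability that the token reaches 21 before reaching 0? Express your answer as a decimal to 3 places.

0.571

With a fair step, P(i) = ½P(i−1) + ½P(i+1) with P(0)=0, P(21)=1 has the linear solution P(i) = i/21.
P(12) = 12/21 = 4/7 ≈ 0.571.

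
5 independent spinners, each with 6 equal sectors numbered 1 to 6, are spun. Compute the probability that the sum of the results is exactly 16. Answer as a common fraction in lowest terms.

245/2592

There are 6^5 = 7776 equally likely outcomes.
The number of ordered 5-tuples from {1,…,6} summing to 16 is 735.
P(sum = 16) = 735/7776 = 245/2592.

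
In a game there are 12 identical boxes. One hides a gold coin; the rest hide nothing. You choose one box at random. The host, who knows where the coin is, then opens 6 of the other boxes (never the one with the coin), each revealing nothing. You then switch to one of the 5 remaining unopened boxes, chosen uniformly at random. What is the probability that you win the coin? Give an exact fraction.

Your original box holds the coin with probability 1/12, so the other 11 collectively hold it with probability 11/12.
The host can always find 6 empty boxes to open, so the reveals don't change that 11/12; it is now spread over the 5 remaining unopened boxes.
P(win by switching) = (11/12) · (1/5) = 11/60.

11/60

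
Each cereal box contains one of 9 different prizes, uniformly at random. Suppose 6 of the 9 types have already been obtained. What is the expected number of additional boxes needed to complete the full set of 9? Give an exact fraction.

33/2

Starting from 6 distinct types, each trial gives a new one with probability (9−i)/9 when i types are held, so the wait for the next new type is 9/(9−i).
E = 9/3 + 9/2 + 9/1 = 33/2.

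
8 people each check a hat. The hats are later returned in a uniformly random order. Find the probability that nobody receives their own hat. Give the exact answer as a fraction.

2119/5760

This is the derangement probability: permutations of 8 with no fixed point.
D(8) = 8! · (1 − 1/1! + 1/2! − ··· + (−1)^8/8!) = 14833.
P = 14833/40320 = 2119/5760.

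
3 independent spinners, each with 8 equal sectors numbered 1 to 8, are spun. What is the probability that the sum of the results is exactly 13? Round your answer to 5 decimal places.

0.09375

There are 8^3 = 512 equally likely outcomes.
The number of ordered 3-tuples from {1,…,8} summing to 13 is 48.
P(sum = 13) = 48/512 = 3/32 ≈ 0.09375.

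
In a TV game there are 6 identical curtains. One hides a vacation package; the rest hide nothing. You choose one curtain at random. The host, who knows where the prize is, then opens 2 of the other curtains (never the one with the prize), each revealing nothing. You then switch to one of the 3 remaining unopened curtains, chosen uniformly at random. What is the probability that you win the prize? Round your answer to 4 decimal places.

0.2778

Your original curtain holds the prize with probability 1/6, so the other 5 collectively hold it with probability 5/6.
The host can always find 2 empty curtains to open, so the reveals don't change that 5/6; it is now spread over the 3 remaining unopened curtains.
P(win by switching) = (5/6) · (1/3) = 5/18 ≈ 0.2778.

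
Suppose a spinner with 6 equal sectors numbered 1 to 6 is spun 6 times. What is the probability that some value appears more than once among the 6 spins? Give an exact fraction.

P(all 6 different) = 6/6 · 5/6 · ··· · 1/6 = 5/324.
P(at least two equal) = 1 − 5/324 = 319/324.

319/324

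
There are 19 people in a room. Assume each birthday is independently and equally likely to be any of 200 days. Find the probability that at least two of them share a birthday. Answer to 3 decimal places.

0.586

It's easier to compute the probability that all 19 are distinct.
P(all distinct) = 200/200 · 199/200 · ··· · 182/200 ≈ 0.414.
So the probability of at least one match is 1 − 0.414 = 0.586.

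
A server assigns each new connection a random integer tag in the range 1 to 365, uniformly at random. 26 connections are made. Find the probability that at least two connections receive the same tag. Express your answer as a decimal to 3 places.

0.598

It's easier to compute the probability that all 26 are distinct.
P(all distinct) = 365/365 · 364/365 · ··· · 340/365 ≈ 0.402.
So the probability of at least one match is 1 − 0.402 = 0.598.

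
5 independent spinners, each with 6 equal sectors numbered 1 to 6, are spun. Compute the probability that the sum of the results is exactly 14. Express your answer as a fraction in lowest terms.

There are 6^5 = 7776 equally likely outcomes.
The number of ordered 5-tuples from {1,…,6} summing to 14 is 540.
P(sum = 14) = 540/7776 = 5/72.

5/72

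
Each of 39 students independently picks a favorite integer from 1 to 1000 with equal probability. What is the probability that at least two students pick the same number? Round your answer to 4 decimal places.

0.5280

It's easier to compute the probability that all 39 are distinct.
P(all distinct) = 1000/1000 · 999/1000 · ··· · 962/1000 ≈ 0.4720.
So the probability of at least one match is 1 − 0.4720 = 0.5280.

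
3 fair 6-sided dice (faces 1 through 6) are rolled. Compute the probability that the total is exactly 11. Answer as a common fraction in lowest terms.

There are 6^3 = 216 equally likely outcomes.
The number of ordered 3-tuples from {1,…,6} summing to 11 is 27.
P(sum = 11) = 27/216 = 1/8.

1/8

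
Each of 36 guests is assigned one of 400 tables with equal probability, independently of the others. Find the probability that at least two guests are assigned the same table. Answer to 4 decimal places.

0.8028

It's easier to compute the probability that all 36 are distinct.
P(all distinct) = 400/400 · 399/400 · ··· · 365/400 ≈ 0.1972.
So the probability of at least one match is 1 − 0.1972 = 0.8028.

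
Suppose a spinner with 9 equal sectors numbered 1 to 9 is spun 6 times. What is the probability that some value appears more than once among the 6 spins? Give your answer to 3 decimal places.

0.886

P(all 6 different) = 9/9 · 8/9 · ··· · 4/9 ≈ 0.114.
P(at least two equal) = 1 − 0.114 = 0.886.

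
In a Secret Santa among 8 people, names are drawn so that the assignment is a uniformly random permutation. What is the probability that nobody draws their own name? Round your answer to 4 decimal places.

This is the derangement probability: permutations of 8 with no fixed point.
D(8) = 8! · (1 − 1/1! + 1/2! − ··· + (−1)^8/8!) = 14833.
P = 14833/40320 = 2119/5760 ≈ 0.3679.

0.3679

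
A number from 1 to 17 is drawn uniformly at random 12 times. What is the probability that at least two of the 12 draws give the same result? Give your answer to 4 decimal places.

0.9949

P(all 12 different) = 17/17 · 16/17 · ··· · 6/17 ≈ 0.0051.
P(at least two equal) = 1 − 0.0051 = 0.9949.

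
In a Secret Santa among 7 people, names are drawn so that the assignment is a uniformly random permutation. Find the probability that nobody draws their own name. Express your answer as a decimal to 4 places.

0.3679

This is the derangement probability: permutations of 7 with no fixed point.
D(7) = 7! · (1 − 1/1! + 1/2! − ··· + (−1)^7/7!) = 1854.
P = 1854/5040 = 103/280 ≈ 0.3679.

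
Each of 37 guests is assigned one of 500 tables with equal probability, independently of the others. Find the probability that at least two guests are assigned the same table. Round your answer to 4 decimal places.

0.7448

It's easier to compute the probability that all 37 are distinct.
P(all distinct) = 500/500 · 499/500 · ··· · 464/500 ≈ 0.2552.
So the probability of at least one match is 1 − 0.2552 = 0.7448.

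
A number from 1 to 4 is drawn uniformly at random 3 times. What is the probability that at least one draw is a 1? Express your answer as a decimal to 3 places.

0.578

P(no draw is a 1) = (3/4)^3 ≈ 0.422.
P(at least one) = 1 − 0.422 = 0.578.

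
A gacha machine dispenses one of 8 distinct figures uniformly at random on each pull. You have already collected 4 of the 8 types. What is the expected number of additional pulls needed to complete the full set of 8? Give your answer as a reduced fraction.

Starting from 4 distinct types, each trial gives a new one with probability (8−i)/8 when i types are held, so the wait for the next new type is 8/(8−i).
E = 8/4 + 8/3 + 8/2 + 8/1 = 50/3.

50/3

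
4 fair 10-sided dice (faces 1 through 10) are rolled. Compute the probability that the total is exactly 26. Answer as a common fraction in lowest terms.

There are 10^4 = 10000 equally likely outcomes.
The number of ordered 4-tuples from {1,…,10} summing to 26 is 540.
P(sum = 26) = 540/10000 = 27/500.

27/500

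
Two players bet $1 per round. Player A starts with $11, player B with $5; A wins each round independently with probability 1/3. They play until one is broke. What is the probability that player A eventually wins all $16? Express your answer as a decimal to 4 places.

0.0312

Let r = q/p = (2/3)/(1/3) = 2. The recurrence P(i) = p·P(i+1) + q·P(i−1) with P(0)=0, P(16)=1 gives P(i) = (1 − r^i)/(1 − r^16).
P(11) = (1 − (2)^11) / (1 − (2)^16) = 2047/65535 ≈ 0.0312.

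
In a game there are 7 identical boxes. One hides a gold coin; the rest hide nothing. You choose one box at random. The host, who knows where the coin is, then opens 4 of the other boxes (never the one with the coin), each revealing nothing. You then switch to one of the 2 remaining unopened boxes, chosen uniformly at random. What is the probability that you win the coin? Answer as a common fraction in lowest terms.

3/7

Your original box holds the coin with probability 1/7, so the other 6 collectively hold it with probability 6/7.
The host can always find 4 empty boxes to open, so the reveals don't change that 6/7; it is now spread over the 2 remaining unopened boxes.
P(win by switching) = (6/7) · (1/2) = 3/7.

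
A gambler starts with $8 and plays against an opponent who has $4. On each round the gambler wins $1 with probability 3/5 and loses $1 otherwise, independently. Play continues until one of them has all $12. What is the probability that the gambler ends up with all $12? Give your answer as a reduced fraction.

Let r = q/p = (2/5)/(3/5) = 2/3. The recurrence P(i) = p·P(i+1) + q·P(i−1) with P(0)=0, P(12)=1 gives P(i) = (1 − r^i)/(1 − r^12).
P(8) = (1 − (2/3)^8) / (1 − (2/3)^12) = 7857/8113.

7857/8113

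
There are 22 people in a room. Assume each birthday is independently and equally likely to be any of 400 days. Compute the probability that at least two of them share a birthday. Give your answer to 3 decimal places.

0.445

It's easier to compute the probability that all 22 are distinct.
P(all distinct) = 400/400 · 399/400 · ··· · 379/400 ≈ 0.555.
So the probability of at least one match is 1 − 0.555 = 0.445.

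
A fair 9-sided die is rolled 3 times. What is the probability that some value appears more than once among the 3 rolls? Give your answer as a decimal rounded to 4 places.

0.3086

P(all 3 different) = 9/9 · 8/9 · ··· · 7/9 ≈ 0.6914.
P(at least two equal) = 1 − 0.6914 = 0.3086.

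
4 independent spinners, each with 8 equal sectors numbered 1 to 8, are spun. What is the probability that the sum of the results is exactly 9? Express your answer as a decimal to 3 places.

0.014

There are 8^4 = 4096 equally likely outcomes.
The number of ordered 4-tuples from {1,…,8} summing to 9 is 56.
P(sum = 9) = 56/4096 = 7/512 ≈ 0.014.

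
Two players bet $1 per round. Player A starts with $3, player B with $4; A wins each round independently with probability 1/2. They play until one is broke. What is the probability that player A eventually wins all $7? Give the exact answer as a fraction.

3/7

With a fair step, P(i) = ½P(i−1) + ½P(i+1) with P(0)=0, P(7)=1 has the linear solution P(i) = i/7.
P(3) = 3/7.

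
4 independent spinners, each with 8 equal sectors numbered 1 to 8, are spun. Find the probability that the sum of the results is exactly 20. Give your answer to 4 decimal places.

There are 8^4 = 4096 equally likely outcomes.
The number of ordered 4-tuples from {1,…,8} summing to 20 is 315.
P(sum = 20) = 315/4096 ≈ 0.0769.

0.0769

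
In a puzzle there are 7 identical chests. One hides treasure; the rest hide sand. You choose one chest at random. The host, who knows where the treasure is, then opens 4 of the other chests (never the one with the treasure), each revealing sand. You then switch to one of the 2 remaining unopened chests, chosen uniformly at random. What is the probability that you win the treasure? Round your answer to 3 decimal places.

0.429

Your original chest holds the treasure with probability 1/7, so the other 6 collectively hold it with probability 6/7.
The host can always find 4 empty chests to open, so the reveals don't change that 6/7; it is now spread over the 2 remaining unopened chests.
P(win by switching) = (6/7) · (1/2) = 3/7 ≈ 0.429.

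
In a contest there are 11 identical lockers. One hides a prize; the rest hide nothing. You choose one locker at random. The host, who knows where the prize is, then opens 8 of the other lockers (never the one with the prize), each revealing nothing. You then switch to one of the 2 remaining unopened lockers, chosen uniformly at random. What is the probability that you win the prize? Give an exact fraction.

5/11

Your original locker holds the prize with probability 1/11, so the other 10 collectively hold it with probability 10/11.
The host can always find 8 empty lockers to open, so the reveals don't change that 10/11; it is now spread over the 2 remaining unopened lockers.
P(win by switching) = (10/11) · (1/2) = 5/11.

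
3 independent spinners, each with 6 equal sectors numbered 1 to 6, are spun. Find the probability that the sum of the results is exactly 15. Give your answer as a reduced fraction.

There are 6^3 = 216 equally likely outcomes.
The number of ordered 3-tuples from {1,…,6} summing to 15 is 10.
P(sum = 15) = 10/216 = 5/108.

5/108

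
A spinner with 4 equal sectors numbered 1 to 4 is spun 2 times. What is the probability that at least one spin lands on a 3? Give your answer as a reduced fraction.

7/16

P(no spin lands on a 3) = (3/4)^2 = 9/16.
P(at least one) = 1 − 9/16 = 7/16.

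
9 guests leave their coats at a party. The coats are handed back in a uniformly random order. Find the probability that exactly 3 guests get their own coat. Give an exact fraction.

Choose which 3 of the 9 are fixed: C(9,3) = 84 ways.
The remaining 6 must have no fixed point: D(6) = 265.
P = 84·265/362880 = 53/864.

53/864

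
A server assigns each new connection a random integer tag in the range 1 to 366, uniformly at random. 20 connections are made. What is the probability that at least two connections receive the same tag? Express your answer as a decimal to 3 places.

It's easier to compute the probability that all 20 are distinct.
P(all distinct) = 366/366 · 365/366 · ··· · 347/366 ≈ 0.589.
So the probability of at least one match is 1 − 0.589 = 0.411.

0.411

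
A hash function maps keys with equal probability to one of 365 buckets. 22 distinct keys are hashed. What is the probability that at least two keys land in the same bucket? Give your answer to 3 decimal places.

It's easier to compute the probability that all 22 are distinct.
P(all distinct) = 365/365 · 364/365 · ··· · 344/365 ≈ 0.524.
So the probability of at least one match is 1 − 0.524 = 0.476.

0.476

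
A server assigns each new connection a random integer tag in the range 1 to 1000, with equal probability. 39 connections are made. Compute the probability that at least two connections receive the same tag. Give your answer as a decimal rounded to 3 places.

0.528

It's easier to compute the probability that all 39 are distinct.
P(all distinct) = 1000/1000 · 999/1000 · ··· · 962/1000 ≈ 0.472.
So the probability of at least one match is 1 − 0.472 = 0.528.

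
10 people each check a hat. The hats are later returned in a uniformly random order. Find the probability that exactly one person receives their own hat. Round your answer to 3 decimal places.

0.368

Choose which one is fixed: C(10,1) = 10 ways.
The remaining 9 must have no fixed point: D(9) = 133496.
P = 10·133496/3628800 = 16687/45360 ≈ 0.368.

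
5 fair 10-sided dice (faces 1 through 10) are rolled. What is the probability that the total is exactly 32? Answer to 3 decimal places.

0.048

There are 10^5 = 100000 equally likely outcomes.
The number of ordered 5-tuples from {1,…,10} summing to 32 is 4840.
P(sum = 32) = 4840/100000 = 121/2500 ≈ 0.048.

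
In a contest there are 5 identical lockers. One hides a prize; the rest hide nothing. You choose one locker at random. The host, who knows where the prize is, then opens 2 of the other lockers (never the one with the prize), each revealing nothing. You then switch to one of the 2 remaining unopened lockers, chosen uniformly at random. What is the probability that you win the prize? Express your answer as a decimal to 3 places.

Your original locker holds the prize with probability 1/5, so the other 4 collectively hold it with probability 4/5.
The host can always find 2 empty lockers to open, so the reveals don't change that 4/5; it is now spread over the 2 remaining unopened lockers.
P(win by switching) = (4/5) · (1/2) = 2/5 ≈ 0.400.

0.400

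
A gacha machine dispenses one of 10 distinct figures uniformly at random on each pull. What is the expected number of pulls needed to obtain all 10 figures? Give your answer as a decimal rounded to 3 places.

29.290

After i distinct types are collected, each trial gives a new one with probability (10−i)/10, so the expected wait for the next new type is 10/(10−i).
E = 10/10 + 10/9 + 10/8 + 10/7 + 10/6 + 10/5 + 10/4 + 10/3 + 10/2 + 10/1 = 7381/252 ≈ 29.290.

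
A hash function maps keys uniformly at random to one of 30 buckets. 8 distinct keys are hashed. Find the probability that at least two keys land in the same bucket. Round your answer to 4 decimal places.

0.6403

It's easier to compute the probability that all 8 are distinct.
P(all distinct) = 30/30 · 29/30 · ··· · 23/30 ≈ 0.3597.
So the probability of at least one match is 1 − 0.3597 = 0.6403.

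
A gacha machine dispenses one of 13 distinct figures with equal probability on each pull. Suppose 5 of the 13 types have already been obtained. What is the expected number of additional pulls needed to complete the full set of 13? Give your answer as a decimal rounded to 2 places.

35.33

Starting from 5 distinct types, each trial gives a new one with probability (13−i)/13 when i types are held, so the wait for the next new type is 13/(13−i).
E = 13/8 + 13/7 + 13/6 + 13/5 + 13/4 + 13/3 + 13/2 + 13/1 = 9893/280 ≈ 35.33.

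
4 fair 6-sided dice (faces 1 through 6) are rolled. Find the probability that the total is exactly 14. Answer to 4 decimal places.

There are 6^4 = 1296 equally likely outcomes.
The number of ordered 4-tuples from {1,…,6} summing to 14 is 146.
P(sum = 14) = 146/1296 = 73/648 ≈ 0.1127.

0.1127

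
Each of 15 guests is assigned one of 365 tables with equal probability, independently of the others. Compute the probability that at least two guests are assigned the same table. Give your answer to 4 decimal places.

0.2529

It's easier to compute the probability that all 15 are distinct.
P(all distinct) = 365/365 · 364/365 · ··· · 351/365 ≈ 0.7471.
So the probability of at least one match is 1 − 0.7471 = 0.2529.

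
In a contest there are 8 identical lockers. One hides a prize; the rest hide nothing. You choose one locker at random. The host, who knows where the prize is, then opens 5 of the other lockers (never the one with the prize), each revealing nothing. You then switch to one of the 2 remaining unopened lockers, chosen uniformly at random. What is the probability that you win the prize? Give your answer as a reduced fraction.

7/16

Your original locker holds the prize with probability 1/8, so the other 7 collectively hold it with probability 7/8.
The host can always find 5 empty lockers to open, so the reveals don't change that 7/8; it is now spread over the 2 remaining unopened lockers.
P(win by switching) = (7/8) · (1/2) = 7/16.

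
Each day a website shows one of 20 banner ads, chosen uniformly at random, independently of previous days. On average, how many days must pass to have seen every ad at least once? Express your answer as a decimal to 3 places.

71.955

After i distinct types are collected, each trial gives a new one with probability (20−i)/20, so the expected wait for the next new type is 20/(20−i).
E = 20/20 + 20/19 + 20/18 + 20/17 + 20/16 + 20/15 + 20/14 + 20/13 + 20/12 + 20/11 + 20/10 + 20/9 + 20/8 + 20/7 + 20/6 + 20/5 + 20/4 + 20/3 + 20/2 + 20/1 = 279175675/3879876 ≈ 71.955.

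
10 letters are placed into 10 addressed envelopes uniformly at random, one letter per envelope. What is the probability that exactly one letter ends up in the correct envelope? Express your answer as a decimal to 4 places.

0.3679

Choose which one is fixed: C(10,1) = 10 ways.
The remaining 9 must have no fixed point: D(9) = 133496.
P = 10·133496/3628800 = 16687/45360 ≈ 0.3679.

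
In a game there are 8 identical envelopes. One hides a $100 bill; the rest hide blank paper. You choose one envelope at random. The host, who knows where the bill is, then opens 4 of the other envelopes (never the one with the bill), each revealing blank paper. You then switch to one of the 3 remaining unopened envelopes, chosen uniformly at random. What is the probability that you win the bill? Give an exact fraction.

Your original envelope holds the bill with probability 1/8, so the other 7 collectively hold it with probability 7/8.
The host can always find 4 empty envelopes to open, so the reveals don't change that 7/8; it is now spread over the 3 remaining unopened envelopes.
P(win by switching) = (7/8) · (1/3) = 7/24.

7/24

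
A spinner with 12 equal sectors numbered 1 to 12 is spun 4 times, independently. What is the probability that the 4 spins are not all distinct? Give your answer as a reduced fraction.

P(all 4 different) = 12/12 · 11/12 · ··· · 9/12 = 55/96.
P(at least two equal) = 1 − 55/96 = 41/96.

41/96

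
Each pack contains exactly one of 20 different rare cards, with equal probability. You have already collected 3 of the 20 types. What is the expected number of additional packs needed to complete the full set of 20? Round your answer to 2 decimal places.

68.79

Starting from 3 distinct types, each trial gives a new one with probability (20−i)/20 when i types are held, so the wait for the next new type is 20/(20−i).
E = 20/17 + 20/16 + 20/15 + 20/14 + 20/13 + 20/12 + 20/11 + 20/10 + 20/9 + 20/8 + 20/7 + 20/6 + 20/5 + 20/4 + 20/3 + 20/2 + 20/1 = 42142223/612612 ≈ 68.79.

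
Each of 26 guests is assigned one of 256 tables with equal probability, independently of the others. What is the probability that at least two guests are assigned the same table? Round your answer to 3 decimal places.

It's easier to compute the probability that all 26 are distinct.
P(all distinct) = 256/256 · 255/256 · ··· · 231/256 ≈ 0.269.
So the probability of at least one match is 1 − 0.269 = 0.731.

0.731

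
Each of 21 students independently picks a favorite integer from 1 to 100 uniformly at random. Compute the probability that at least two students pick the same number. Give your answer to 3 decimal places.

0.896

It's easier to compute the probability that all 21 are distinct.
P(all distinct) = 100/100 · 99/100 · ··· · 80/100 ≈ 0.104.
So the probability of at least one match is 1 − 0.104 = 0.896.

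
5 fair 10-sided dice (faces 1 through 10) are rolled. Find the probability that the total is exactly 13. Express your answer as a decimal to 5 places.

0.00495

There are 10^5 = 100000 equally likely outcomes.
The number of ordered 5-tuples from {1,…,10} summing to 13 is 495.
P(sum = 13) = 495/100000 = 99/20000 ≈ 0.00495.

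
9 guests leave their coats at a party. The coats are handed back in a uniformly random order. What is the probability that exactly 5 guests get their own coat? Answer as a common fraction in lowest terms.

Choose which 5 of the 9 are fixed: C(9,5) = 126 ways.
The remaining 4 must have no fixed point: D(4) = 9.
P = 126·9/362880 = 1/320.

1/320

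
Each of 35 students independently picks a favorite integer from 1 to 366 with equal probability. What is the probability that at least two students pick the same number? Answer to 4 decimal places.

0.8135

It's easier to compute the probability that all 35 are distinct.
P(all distinct) = 366/366 · 365/366 · ··· · 332/366 ≈ 0.1865.
So the probability of at least one match is 1 − 0.1865 = 0.8135.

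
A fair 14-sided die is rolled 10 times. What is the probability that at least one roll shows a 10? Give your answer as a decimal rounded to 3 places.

P(no roll shows a 10) = (13/14)^10 ≈ 0.477.
P(at least one) = 1 − 0.477 = 0.523.

0.523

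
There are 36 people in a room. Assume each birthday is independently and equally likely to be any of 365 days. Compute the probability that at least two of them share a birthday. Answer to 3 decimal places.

0.832

It's easier to compute the probability that all 36 are distinct.
P(all distinct) = 365/365 · 364/365 · ··· · 330/365 ≈ 0.168.
So the probability of at least one match is 1 − 0.168 = 0.832.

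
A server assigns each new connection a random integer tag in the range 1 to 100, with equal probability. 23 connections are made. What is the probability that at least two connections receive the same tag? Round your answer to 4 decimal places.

0.9357

It's easier to compute the probability that all 23 are distinct.
P(all distinct) = 100/100 · 99/100 · ··· · 78/100 ≈ 0.0643.
So the probability of at least one match is 1 − 0.0643 = 0.9357.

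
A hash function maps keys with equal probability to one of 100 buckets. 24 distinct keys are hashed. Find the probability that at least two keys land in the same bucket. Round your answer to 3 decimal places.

0.951

It's easier to compute the probability that all 24 are distinct.
P(all distinct) = 100/100 · 99/100 · ··· · 77/100 ≈ 0.049.
So the probability of at least one match is 1 − 0.049 = 0.951.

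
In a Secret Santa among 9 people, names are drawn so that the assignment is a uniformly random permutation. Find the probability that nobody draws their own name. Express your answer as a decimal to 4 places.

This is the derangement probability: permutations of 9 with no fixed point.
D(9) = 9! · (1 − 1/1! + 1/2! − ··· + (−1)^9/9!) = 133496.
P = 133496/362880 = 16687/45360 ≈ 0.3679.

0.3679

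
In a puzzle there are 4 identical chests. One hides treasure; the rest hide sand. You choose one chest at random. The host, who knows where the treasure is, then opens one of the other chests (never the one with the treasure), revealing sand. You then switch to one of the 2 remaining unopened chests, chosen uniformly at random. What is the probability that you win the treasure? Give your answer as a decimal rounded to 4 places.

0.3750

Your original chest holds the treasure with probability 1/4, so the other 3 collectively hold it with probability 3/4.
The host can always find an empty chest to open, so this doesn't change that 3/4; it is now spread over the 2 remaining unopened chests.
P(win by switching) = (3/4) · (1/2) = 3/8 ≈ 0.3750.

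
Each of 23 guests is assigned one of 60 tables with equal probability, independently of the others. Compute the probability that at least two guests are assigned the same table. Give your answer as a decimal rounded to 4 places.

It's easier to compute the probability that all 23 are distinct.
P(all distinct) = 60/60 · 59/60 · ··· · 38/60 ≈ 0.0077.
So the probability of at least one match is 1 − 0.0077 = 0.9923.

0.9923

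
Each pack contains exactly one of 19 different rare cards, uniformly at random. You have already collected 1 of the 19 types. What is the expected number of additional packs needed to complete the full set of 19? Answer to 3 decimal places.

66.407

Starting from 1 distinct type, each trial gives a new one with probability (19−i)/19 when i types are held, so the wait for the next new type is 19/(19−i).
E = 19/18 + 19/17 + 19/16 + 19/15 + 19/14 + 19/13 + 19/12 + 19/11 + 19/10 + 19/9 + 19/8 + 19/7 + 19/6 + 19/5 + 19/4 + 19/3 + 19/2 + 19/1 = 271211719/4084080 ≈ 66.407.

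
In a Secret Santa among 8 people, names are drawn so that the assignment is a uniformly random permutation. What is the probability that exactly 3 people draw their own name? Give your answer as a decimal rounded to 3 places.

Choose which 3 of the 8 are fixed: C(8,3) = 56 ways.
The remaining 5 must have no fixed point: D(5) = 44.
P = 56·44/40320 = 11/180 ≈ 0.061.

0.061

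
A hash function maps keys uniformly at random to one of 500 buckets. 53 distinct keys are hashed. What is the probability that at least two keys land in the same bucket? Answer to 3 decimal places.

0.943

It's easier to compute the probability that all 53 are distinct.
P(all distinct) = 500/500 · 499/500 · ··· · 448/500 ≈ 0.057.
So the probability of at least one match is 1 − 0.057 = 0.943.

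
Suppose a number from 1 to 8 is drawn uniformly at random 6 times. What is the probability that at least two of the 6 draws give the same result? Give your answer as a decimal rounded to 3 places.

0.923

P(all 6 different) = 8/8 · 7/8 · ··· · 3/8 ≈ 0.077.
P(at least two equal) = 1 − 0.077 = 0.923.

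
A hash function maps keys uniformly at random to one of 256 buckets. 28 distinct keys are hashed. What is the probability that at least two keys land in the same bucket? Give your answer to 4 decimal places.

It's easier to compute the probability that all 28 are distinct.
P(all distinct) = 256/256 · 255/256 · ··· · 229/256 ≈ 0.2160.
So the probability of at least one match is 1 − 0.2160 = 0.7840.

0.7840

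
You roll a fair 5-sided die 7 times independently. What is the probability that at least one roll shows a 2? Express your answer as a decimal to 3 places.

0.790

P(no roll shows a 2) = (4/5)^7 ≈ 0.210.
P(at least one) = 1 − 0.210 = 0.790.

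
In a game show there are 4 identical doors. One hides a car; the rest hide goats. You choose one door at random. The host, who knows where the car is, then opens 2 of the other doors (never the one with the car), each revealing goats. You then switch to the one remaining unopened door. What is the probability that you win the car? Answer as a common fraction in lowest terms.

Your original door holds the car with probability 1/4, so the other 3 collectively hold it with probability 3/4.
The host can always find 2 empty doors to open, so the reveals don't change that 3/4; it is now spread over the 1 remaining unopened door.
P(win by switching) = (3/4) · (1/1) = 3/4.

3/4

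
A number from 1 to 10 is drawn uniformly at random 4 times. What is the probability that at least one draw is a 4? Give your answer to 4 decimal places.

P(no draw is a 4) = (9/10)^4 ≈ 0.6561.
P(at least one) = 1 − 0.6561 = 0.3439.

0.3439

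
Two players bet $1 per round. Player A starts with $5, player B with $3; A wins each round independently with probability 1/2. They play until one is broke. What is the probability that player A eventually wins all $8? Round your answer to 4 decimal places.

0.6250

With a fair step, P(i) = ½P(i−1) + ½P(i+1) with P(0)=0, P(8)=1 has the linear solution P(i) = i/8.
P(5) = 5/8 ≈ 0.6250.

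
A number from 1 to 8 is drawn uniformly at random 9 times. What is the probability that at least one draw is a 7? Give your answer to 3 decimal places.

0.699

P(no draw is a 7) = (7/8)^9 ≈ 0.301.
P(at least one) = 1 − 0.301 = 0.699.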